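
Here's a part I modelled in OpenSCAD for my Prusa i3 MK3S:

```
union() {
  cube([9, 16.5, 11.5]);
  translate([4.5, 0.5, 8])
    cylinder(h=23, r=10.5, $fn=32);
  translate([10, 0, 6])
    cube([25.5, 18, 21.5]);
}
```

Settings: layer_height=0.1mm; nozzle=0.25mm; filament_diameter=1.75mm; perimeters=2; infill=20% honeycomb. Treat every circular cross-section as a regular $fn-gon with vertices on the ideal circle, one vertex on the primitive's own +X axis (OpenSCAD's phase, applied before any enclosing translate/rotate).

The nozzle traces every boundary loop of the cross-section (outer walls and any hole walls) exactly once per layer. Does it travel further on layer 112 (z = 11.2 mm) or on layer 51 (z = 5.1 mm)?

layer 112 (z = 11.2 mm)

Layer 112 (z = 11.2): the 9×16.5 cube contributes its full rectangle (perimeter 51.00 mm); the cylinder at (4.5, 0.5): section is a regular 32-gon, circumradius r=10.5 (perimeter = 2·32·10.500·sin(180°/32) = 65.87 mm); the cube at (10, 0) (footprint 25.5×18) is included at this height (perimeter 87.00 mm); Taking the union: the regions partially overlap (shared area 129.46 mm²), so the edge portions inside another operand are dropped and the merged outline is re-measured after clipping — boundary = 140.12 mm. So its perimeter = 140.12 mm. Layer 51 (z = 5.1): the 9×16.5 cube contributes its full rectangle (perimeter 51.00 mm); the cylinder at (4.5, 0.5) is absent (z outside [8, 31]); the cube at (10, 0) is absent (z outside [6, 27.5]); Taking the union: only the 9×16.5 cube is present, so the union is just that shape — boundary = 51.00 mm. So its perimeter = 51.00 mm. Layer 112 is larger (140.12 vs 51.00 mm).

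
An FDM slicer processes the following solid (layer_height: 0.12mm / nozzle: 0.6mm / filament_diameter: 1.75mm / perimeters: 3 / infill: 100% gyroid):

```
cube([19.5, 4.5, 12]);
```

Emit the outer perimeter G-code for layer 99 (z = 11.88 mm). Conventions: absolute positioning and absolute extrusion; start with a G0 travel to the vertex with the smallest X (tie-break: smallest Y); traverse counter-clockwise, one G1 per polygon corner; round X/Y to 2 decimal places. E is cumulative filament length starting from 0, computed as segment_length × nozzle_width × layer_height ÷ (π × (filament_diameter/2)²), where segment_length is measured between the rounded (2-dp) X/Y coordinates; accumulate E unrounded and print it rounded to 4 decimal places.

G0 X0.00 Y0.00 Z11.88
G1 X19.50 Y0.00 E0.5837
G1 X19.50 Y4.50 E0.7184
G1 X0.00 Y4.50 E1.3021
G1 X0.00 Y0.00 E1.4368

At z = 11.88 mm: the cube (footprint 19.5×4.5) is included at this height. The outline is a single polygon with 4 vertices. Extrusion per mm of travel: 0.6 × 0.12 / (π × 0.875²) = 0.029934. Accumulating E over each segment gives final E = 1.4368.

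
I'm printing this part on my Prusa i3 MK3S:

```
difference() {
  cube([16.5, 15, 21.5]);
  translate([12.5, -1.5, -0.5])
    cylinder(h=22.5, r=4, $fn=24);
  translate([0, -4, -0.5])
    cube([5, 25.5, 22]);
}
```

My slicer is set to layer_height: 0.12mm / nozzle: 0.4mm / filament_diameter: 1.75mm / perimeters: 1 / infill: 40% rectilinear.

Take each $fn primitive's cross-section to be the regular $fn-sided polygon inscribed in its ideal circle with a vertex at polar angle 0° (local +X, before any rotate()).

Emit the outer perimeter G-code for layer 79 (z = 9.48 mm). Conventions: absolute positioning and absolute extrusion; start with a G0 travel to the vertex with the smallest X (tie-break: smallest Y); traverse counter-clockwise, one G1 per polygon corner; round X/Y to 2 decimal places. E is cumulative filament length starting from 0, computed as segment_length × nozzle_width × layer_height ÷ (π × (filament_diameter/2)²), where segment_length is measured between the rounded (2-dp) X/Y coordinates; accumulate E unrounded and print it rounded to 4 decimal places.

G0 X5.00 Y0.00 Z9.48
G1 X8.83 Y0.00 E0.0764
G1 X9.04 Y0.50 E0.0873
G1 X9.67 Y1.33 E0.1080
G1 X10.50 Y1.96 E0.1288
G1 X11.46 Y2.36 E0.1496
G1 X12.50 Y2.50 E0.1705
G1 X13.54 Y2.36 E0.1915
G1 X14.50 Y1.96 E0.2122
G1 X15.33 Y1.33 E0.2330
G1 X15.96 Y0.50 E0.2538
G1 X16.17 Y0.00 E0.2646
G1 X16.50 Y0.00 E0.2712
G1 X16.50 Y15.00 E0.5706
G1 X5.00 Y15.00 E0.8001
G1 X5.00 Y0.00 E1.0994

At z = 9.48 mm: the 16.5×15 cube contributes its full rectangle; the cylinder at (12.5, -1.5): section is a regular 24-gon, circumradius r=4; the cube at (0, -4) is present — its section is the full 5×25.5 rectangle; Taking the first minus the rest: starting from the 16.5×15 cube, the r=4 cylinder at (12.5, -1.5) partially overlaps it — only the 13.20 mm² overlap (of its 49.69 mm²) is removed, clipping the outline; the 5×25.5 cube at (0, -4) partially overlaps it — only the 75.00 mm² overlap (of its 127.50 mm²) is removed, clipping the outline — 1 connected region. The outline is a single polygon with 15 vertices. Extrusion per mm of travel: 0.4 × 0.12 / (π × 0.875²) = 0.019956. Accumulating E over each segment gives final E = 1.0994.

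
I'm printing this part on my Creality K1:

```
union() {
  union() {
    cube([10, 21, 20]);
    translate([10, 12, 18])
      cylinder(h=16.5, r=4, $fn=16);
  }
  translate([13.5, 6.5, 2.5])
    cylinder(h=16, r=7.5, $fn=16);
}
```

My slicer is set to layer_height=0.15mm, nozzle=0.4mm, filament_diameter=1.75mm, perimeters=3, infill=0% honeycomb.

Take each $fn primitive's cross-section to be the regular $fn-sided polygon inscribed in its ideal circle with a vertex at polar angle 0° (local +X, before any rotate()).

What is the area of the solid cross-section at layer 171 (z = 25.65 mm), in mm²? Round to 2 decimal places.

48.98 mm²

At z = 25.65 mm: the cube is not intersected at this z (z outside [0, 20]); the r=4 cylinder at (10, 12) gives a regular 16-gon of circumradius 4 (constant along its height) (area = (16/2)·4.000²·sin(360°/16) = 48.98 mm²); Taking the union: only the r=4 cylinder at (10, 12) is present, so the union is just that shape — area = 48.98 mm²; the cylinder at (13.5, 6.5) is absent (z outside [2.5, 18.5]); Taking the union: only that combined region is present, so the union is just that shape — area = 48.98 mm². Overall, the cross-section is a single solid region. Net area = 48.98 mm².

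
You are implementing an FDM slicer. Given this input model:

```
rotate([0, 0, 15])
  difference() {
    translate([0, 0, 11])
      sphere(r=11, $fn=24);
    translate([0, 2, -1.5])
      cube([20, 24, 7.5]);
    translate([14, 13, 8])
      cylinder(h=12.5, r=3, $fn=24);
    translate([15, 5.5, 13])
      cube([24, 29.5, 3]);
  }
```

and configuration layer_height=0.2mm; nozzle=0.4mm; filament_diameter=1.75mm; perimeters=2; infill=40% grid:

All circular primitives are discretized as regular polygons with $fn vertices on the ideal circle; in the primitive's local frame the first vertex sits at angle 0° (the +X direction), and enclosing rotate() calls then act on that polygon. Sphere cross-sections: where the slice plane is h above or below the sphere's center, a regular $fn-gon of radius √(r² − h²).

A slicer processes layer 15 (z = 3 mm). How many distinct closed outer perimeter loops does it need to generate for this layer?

1

At z = 3 mm: the r=11 sphere contributes a regular 24-gon of circumradius √(11²−8²) = 7.550; the cube at (0, 2) (footprint 20×24) is included at this height; the cylinder at (14, 13) does not reach this height (z outside [8, 20.5]); the cube at (15, 5.5) is not intersected at this z (z outside [13, 16]); After the difference (first − rest): starting from the r=11 sphere, the 20×24 cube at (0, 2) partially overlaps it — only the 29.42 mm² overlap (of its 480.00 mm²) is removed, clipping the outline — 1 connected region; (rotated 15° about Z; rotation is an isometry so areas/perimeters/island counts are preserved). The result has 1 disconnected region.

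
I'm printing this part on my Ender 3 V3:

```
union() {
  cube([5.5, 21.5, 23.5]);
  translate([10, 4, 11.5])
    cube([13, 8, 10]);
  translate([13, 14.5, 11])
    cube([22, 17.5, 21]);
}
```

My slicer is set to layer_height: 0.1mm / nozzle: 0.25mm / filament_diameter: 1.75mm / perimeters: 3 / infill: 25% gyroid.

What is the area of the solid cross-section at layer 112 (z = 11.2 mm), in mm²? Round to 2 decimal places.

At z = 11.2 mm: the 5.5×21.5 cube contributes its full rectangle (area 118.25 mm²); the cube at (10, 4) does not reach this height (z outside [11.5, 21.5]); the cube at (13, 14.5) (footprint 22×17.5) is included at this height (area 385.00 mm²); Merging all regions: the 2 present regions are separate (no shared area or edge), so areas and boundary lengths simply add and each stays a separate island — area = 503.25 mm². Overall, the cross-section has 2 separate islands. Net area = 503.25 mm².

503.25 mm²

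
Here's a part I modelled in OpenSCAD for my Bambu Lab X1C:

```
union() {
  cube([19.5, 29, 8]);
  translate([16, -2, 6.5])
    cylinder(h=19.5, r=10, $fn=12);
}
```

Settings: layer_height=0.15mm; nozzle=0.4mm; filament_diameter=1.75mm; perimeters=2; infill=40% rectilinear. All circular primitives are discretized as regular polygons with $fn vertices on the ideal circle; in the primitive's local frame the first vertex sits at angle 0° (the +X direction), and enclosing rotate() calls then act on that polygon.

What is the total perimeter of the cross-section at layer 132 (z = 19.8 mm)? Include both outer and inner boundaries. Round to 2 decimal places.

At z = 19.8 mm: the cube does not reach this height (z outside [0, 8]); the r=10 cylinder at (16, -2) contributes a regular 12-gon of circumradius 10 (perimeter = 2·12·10.000·sin(180°/12) = 62.12 mm); Merging all regions: only the r=10 cylinder at (16, -2) is present, so the union is just that shape — boundary = 62.12 mm. Overall, the cross-section is a single solid region. Total boundary length (outer) = 62.12 mm.

62.12 mm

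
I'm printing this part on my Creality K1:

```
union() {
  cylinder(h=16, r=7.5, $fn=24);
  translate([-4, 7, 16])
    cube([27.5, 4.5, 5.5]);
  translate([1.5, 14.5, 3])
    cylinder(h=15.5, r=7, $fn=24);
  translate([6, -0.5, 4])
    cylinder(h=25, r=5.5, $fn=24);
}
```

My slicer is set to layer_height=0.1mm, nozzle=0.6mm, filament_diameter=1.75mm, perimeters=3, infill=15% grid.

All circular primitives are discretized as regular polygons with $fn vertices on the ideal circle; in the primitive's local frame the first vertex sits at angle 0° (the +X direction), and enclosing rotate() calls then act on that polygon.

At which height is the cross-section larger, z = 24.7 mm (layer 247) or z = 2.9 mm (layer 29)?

Layer 247 (z = 24.7): the cylinder does not reach this height (z outside [0, 16]); the cube at (-4, 7) is not intersected at this z (z outside [16, 21.5]); the cylinder at (1.5, 14.5) is absent (z outside [3, 18.5]); the r=5.5 cylinder at (6, -0.5) gives a regular 24-gon of circumradius 5.5 (constant along its height) (area = (24/2)·5.500²·sin(360°/24) = 93.95 mm²); Taking the union: only the r=5.5 cylinder at (6, -0.5) is present, so the union is just that shape — area = 93.95 mm². So its area = 93.95 mm². Layer 29 (z = 2.9): the r=7.5 cylinder gives a regular 24-gon of circumradius 7.5 (constant along its height) (area = (24/2)·7.500²·sin(360°/24) = 174.70 mm²); the cube at (-4, 7) is absent (z outside [16, 21.5]); the cylinder at (1.5, 14.5) is absent (z outside [3, 18.5]); the cylinder at (6, -0.5) does not reach this height (z outside [4, 29]); Taking the union: only the r=7.5 cylinder is present, so the union is just that shape — area = 174.70 mm². So its area = 174.70 mm². Layer 29 is larger (174.70 vs 93.95 mm²).

layer 29 (z = 2.9 mm)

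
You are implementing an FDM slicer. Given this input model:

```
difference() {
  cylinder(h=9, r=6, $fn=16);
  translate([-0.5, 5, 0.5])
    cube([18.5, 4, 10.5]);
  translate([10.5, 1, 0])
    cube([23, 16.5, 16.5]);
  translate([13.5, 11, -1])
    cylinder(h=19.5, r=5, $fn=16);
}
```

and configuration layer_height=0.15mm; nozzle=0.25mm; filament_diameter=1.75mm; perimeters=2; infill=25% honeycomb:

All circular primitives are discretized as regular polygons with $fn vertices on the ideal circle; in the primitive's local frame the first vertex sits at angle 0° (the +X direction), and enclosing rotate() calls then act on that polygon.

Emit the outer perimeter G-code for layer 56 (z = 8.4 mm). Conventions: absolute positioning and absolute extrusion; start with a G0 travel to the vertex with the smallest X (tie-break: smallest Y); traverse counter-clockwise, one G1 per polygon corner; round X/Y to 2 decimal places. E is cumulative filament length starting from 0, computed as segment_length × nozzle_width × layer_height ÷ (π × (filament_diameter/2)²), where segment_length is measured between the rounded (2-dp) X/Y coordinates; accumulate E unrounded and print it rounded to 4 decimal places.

G0 X-6.00 Y0.00 Z8.40
G1 X-5.54 Y-2.30 E0.0366
G1 X-4.24 Y-4.24 E0.0730
G1 X-2.30 Y-5.54 E0.1094
G1 X0.00 Y-6.00 E0.1460
G1 X2.30 Y-5.54 E0.1825
G1 X4.24 Y-4.24 E0.2189
G1 X5.54 Y-2.30 E0.2553
G1 X6.00 Y0.00 E0.2919
G1 X5.54 Y2.30 E0.3285
G1 X4.24 Y4.24 E0.3649
G1 X3.11 Y5.00 E0.3861
G1 X-0.50 Y5.00 E0.4424
G1 X-0.50 Y5.90 E0.4564
G1 X-2.30 Y5.54 E0.4851
G1 X-4.24 Y4.24 E0.5215
G1 X-5.54 Y2.30 E0.5579
G1 X-6.00 Y0.00 E0.5944

At z = 8.4 mm: the r=6 cylinder gives a regular 16-gon of circumradius 6 (constant along its height); the cube at (-0.5, 5) is present — its section is the full 18.5×4 rectangle; the 23×16.5 cube at (10.5, 1) contributes its full rectangle; the cylinder at (13.5, 11): section is a regular 16-gon, circumradius r=5; After the difference (first − rest): starting from the r=6 cylinder, the 18.5×4 cube at (-0.5, 5) partially overlaps it — only the 2.47 mm² overlap (of its 74.00 mm²) is removed, clipping the outline; the 23×16.5 cube at (10.5, 1) misses the remaining region (no effect); the r=5 cylinder at (13.5, 11) misses the remaining region (no effect) — 1 connected region. The outline is a single polygon with 17 vertices. Extrusion per mm of travel: 0.25 × 0.15 / (π × 0.875²) = 0.015591. Accumulating E over each segment gives final E = 0.5944.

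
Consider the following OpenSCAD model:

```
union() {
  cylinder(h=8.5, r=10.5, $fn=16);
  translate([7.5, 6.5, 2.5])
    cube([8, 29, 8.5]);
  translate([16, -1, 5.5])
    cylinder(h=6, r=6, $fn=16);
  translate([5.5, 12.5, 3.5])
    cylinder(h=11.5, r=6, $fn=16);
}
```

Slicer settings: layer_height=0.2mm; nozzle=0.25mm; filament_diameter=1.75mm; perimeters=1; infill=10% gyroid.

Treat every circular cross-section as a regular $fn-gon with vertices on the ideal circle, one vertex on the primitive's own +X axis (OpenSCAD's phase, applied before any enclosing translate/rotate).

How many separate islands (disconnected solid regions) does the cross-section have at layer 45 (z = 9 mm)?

At z = 9 mm: the cylinder does not reach this height (z outside [0, 8.5]); the cube at (7.5, 6.5) is present — its section is the full 8×29 rectangle; the cylinder at (16, -1): section is a regular 16-gon, circumradius r=6; the cylinder at (5.5, 12.5): section is a regular 16-gon, circumradius r=6; Taking the union: the regions partially overlap (shared area 31.90 mm²), so overlapping operands fuse into one piece — 2 connected regions. Overall, the cross-section has 2 separate islands. Island count = 2.

2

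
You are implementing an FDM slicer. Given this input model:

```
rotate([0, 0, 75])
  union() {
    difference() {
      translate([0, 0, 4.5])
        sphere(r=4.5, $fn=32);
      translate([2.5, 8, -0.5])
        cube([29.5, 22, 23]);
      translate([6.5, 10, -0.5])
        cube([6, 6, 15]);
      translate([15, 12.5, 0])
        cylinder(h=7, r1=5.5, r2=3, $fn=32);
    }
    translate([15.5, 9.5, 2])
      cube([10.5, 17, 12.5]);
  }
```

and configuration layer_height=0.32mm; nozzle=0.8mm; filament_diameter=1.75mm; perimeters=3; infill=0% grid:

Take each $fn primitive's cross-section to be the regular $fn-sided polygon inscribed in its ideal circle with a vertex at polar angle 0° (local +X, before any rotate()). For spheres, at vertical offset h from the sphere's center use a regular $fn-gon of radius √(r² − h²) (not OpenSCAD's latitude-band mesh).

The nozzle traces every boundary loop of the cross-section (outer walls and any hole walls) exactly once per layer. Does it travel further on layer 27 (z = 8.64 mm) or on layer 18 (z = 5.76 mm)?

layer 18 (z = 5.76 mm)

Layer 27 (z = 8.64): the r=4.5 sphere slices to a regular 32-gon of circumradius 1.764 (√(r²−h²) with h=4.14 from center) (perimeter = 2·32·1.764·sin(180°/32) = 11.06 mm); the cube at (2.5, 8) is present — its section is the full 29.5×22 rectangle (perimeter 103.00 mm); the cube at (6.5, 10) is present — its section is the full 6×6 rectangle (perimeter 24.00 mm); the cone at (15, 12.5) is absent (z outside [0, 7]); Subtracting the remaining from the first: starting from the r=4.5 sphere, the 29.5×22 cube at (2.5, 8) misses the remaining region (no effect); the 6×6 cube at (6.5, 10) misses the remaining region (no effect) — boundary = 11.06 mm; the cube at (15.5, 9.5) is present — its section is the full 10.5×17 rectangle (perimeter 55.00 mm); Taking the union: the 2 present regions are separate (no shared area or edge), so areas and boundary lengths simply add and each stays a separate island — boundary = 66.06 mm; (rotated 75° about Z; rotation is an isometry so areas/perimeters/island counts are preserved). So its perimeter = 66.06 mm. Layer 18 (z = 5.76): the r=4.5 sphere contributes a regular 32-gon of circumradius √(4.5²−1.26²) = 4.320 (perimeter = 2·32·4.320·sin(180°/32) = 27.10 mm); the cube at (2.5, 8) is present — its section is the full 29.5×22 rectangle (perimeter 103.00 mm); the cube at (6.5, 10) is present — its section is the full 6×6 rectangle (perimeter 24.00 mm); the cone at (15, 12.5) contributes a regular 32-gon of circumradius 3.443 (interpolated between r1=5.5 and r2=3 at t=0.823) (perimeter = 2·32·3.443·sin(180°/32) = 21.60 mm); After the difference (first − rest): starting from the r=4.5 sphere, the 29.5×22 cube at (2.5, 8) misses the remaining region (no effect); the 6×6 cube at (6.5, 10) misses the remaining region (no effect); the cone at (15, 12.5) misses the remaining region (no effect) — boundary = 27.10 mm; the 10.5×17 cube at (15.5, 9.5) contributes its full rectangle (perimeter 55.00 mm); Taking the union: the 2 present regions are separate (no shared area or edge), so areas and boundary lengths simply add and each stays a separate island — boundary = 82.10 mm; (whole slice rotated 75° about Z — lengths, areas and connectivity unchanged). So its perimeter = 82.10 mm. Layer 18 is larger (82.10 vs 66.06 mm).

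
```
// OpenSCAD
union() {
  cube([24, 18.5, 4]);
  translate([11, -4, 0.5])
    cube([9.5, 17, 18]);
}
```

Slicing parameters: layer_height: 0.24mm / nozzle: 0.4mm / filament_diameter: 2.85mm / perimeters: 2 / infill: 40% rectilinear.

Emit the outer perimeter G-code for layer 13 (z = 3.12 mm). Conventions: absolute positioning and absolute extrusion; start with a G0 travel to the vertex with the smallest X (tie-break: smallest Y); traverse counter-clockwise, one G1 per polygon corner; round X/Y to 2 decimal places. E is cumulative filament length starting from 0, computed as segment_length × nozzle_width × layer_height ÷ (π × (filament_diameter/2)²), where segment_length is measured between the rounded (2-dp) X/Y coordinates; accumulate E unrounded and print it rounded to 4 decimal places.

At z = 3.12 mm: the cube (footprint 24×18.5) is included at this height; the cube at (11, -4) (footprint 9.5×17) is included at this height; Combining (union): the regions partially overlap (shared area 123.50 mm²), so overlapping operands fuse into one piece — 1 connected region. The outline is a single polygon with 8 vertices. Extrusion per mm of travel: 0.4 × 0.24 / (π × 1.425²) = 0.015048. Accumulating E over each segment gives final E = 1.3995.

G0 X0.00 Y0.00 Z3.12
G1 X11.00 Y0.00 E0.1655
G1 X11.00 Y-4.00 E0.2257
G1 X20.50 Y-4.00 E0.3687
G1 X20.50 Y0.00 E0.4289
G1 X24.00 Y0.00 E0.4816
G1 X24.00 Y18.50 E0.7599
G1 X0.00 Y18.50 E1.1211
G1 X0.00 Y0.00 E1.3995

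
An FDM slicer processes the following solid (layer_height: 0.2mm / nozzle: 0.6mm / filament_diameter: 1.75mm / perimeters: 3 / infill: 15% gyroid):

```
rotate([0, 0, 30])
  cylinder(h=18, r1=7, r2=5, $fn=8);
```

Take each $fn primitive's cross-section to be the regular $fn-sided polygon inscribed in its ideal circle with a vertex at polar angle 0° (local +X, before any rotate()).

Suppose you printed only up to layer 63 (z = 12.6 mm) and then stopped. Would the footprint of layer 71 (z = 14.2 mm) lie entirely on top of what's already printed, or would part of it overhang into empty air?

entirely on top

Compare the two slices. At z = 12.6: the cone: at t=0.700 of its height the radius interpolates to r₁+(r₂−r₁)t = 5.600, giving a regular 8-gon of that circumradius (area = (8/2)·5.600²·sin(360°/8) = 88.70 mm²); (whole slice rotated 30° about Z — lengths, areas and connectivity unchanged). At z = 14.2: the cone (r1=7→r2=5) has section circumradius 5.422 here — a regular 8-gon (area = (8/2)·5.422²·sin(360°/8) = 83.16 mm²); (whole slice rotated 30° about Z — lengths, areas and connectivity unchanged). Checking containment: the cross-section at z = 14.2 is a subset of the cross-section at z = 12.6.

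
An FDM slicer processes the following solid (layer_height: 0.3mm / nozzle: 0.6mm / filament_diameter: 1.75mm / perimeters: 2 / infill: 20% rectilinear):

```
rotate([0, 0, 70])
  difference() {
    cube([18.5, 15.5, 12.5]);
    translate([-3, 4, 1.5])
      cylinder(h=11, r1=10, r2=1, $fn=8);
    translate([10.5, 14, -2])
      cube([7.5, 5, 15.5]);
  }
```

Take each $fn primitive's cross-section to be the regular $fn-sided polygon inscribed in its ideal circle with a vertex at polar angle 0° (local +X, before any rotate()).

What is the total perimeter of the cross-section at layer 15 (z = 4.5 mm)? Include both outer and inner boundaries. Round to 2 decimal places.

70.44 mm

At z = 4.5 mm: the cube is present — its section is the full 18.5×15.5 rectangle (perimeter 68.00 mm); the cone at (-3, 4): at t=0.273 of its height the radius interpolates to r₁+(r₂−r₁)t = 7.545, giving a regular 8-gon of that circumradius (perimeter = 2·8·7.545·sin(180°/8) = 46.20 mm); the cube at (10.5, 14) is present — its section is the full 7.5×5 rectangle (perimeter 25.00 mm); Subtracting the remaining from the first: starting from the 18.5×15.5 cube, the cone at (-3, 4) partially overlaps it — only the 34.35 mm² overlap (of its 161.03 mm²) is removed, clipping the outline; the 7.5×5 cube at (10.5, 14) partially overlaps it — only the 11.25 mm² overlap (of its 37.50 mm²) is removed, clipping the outline — boundary = 70.44 mm; (rotated 70° about Z; rotation is an isometry so areas/perimeters/island counts are preserved). Overall, the cross-section is a single solid region. Total boundary length (outer) = 70.44 mm.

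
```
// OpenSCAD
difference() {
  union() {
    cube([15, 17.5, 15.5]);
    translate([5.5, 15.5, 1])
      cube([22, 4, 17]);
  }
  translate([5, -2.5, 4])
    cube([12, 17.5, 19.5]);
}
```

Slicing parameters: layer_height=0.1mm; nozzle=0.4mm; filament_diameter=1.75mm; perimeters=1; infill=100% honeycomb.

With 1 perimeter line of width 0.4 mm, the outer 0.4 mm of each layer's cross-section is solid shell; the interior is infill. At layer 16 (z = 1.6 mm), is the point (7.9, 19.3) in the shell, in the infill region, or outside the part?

shell

At z = 1.6 mm: the cube is present — its section is the full 15×17.5 rectangle; the cube at (5.5, 15.5) is present — its section is the full 22×4 rectangle; Taking the union: the regions partially overlap (shared area 19.00 mm²), so overlapping operands fuse into one piece — 1 connected region; the cube at (5, -2.5) does not reach this height (z outside [4, 23.5]); Taking the first minus the rest: none of the subtracted shapes is present at this height, so that combined region is unchanged — 1 connected region. Overall, the cross-section is a single solid region. The nearest boundary edge runs (5.50, 19.50)→(27.50, 19.50); distance from the point to it = 0.20 mm. The point is inside the cross-section, 0.20 mm from the nearest boundary — within the 0.4 mm shell band (1 × 0.4).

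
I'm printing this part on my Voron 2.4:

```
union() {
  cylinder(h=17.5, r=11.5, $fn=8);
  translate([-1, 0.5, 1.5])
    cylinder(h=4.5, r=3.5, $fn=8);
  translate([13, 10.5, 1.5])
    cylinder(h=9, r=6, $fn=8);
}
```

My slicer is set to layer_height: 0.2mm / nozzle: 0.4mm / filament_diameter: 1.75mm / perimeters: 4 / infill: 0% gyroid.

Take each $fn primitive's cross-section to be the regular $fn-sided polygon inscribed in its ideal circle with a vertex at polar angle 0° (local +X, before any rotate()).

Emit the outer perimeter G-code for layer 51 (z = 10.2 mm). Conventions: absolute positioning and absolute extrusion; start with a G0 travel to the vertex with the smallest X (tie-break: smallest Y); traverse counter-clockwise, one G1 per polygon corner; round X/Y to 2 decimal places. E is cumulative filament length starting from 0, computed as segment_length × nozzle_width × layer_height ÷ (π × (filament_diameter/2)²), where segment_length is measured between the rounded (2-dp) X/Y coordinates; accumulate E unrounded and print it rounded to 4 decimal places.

G0 X-11.50 Y0.00 Z10.20
G1 X-8.13 Y-8.13 E0.2927
G1 X0.00 Y-11.50 E0.5854
G1 X8.13 Y-8.13 E0.8781
G1 X11.50 Y0.00 E1.1709
G1 X8.94 Y6.18 E1.3933
G1 X13.00 Y4.50 E1.5395
G1 X17.24 Y6.26 E1.6922
G1 X19.00 Y10.50 E1.8449
G1 X17.24 Y14.74 E1.9976
G1 X13.00 Y16.50 E2.1502
G1 X8.76 Y14.74 E2.3029
G1 X7.00 Y10.50 E2.4556
G1 X7.95 Y8.21 E2.5381
G1 X0.00 Y11.50 E2.8243
G1 X-8.13 Y8.13 E3.1170
G1 X-11.50 Y0.00 E3.4097

At z = 10.2 mm: the cylinder: section is a regular 8-gon, circumradius r=11.5; the cylinder at (-1, 0.5) is absent (z outside [1.5, 6]); the r=6 cylinder at (13, 10.5) gives a regular 8-gon of circumradius 6 (constant along its height); Merging all regions: the regions partially overlap (shared area 0.29 mm²), so overlapping operands fuse into one piece — 1 connected region. The outline is a single polygon with 16 vertices. Extrusion per mm of travel: 0.4 × 0.2 / (π × 0.875²) = 0.033260. Accumulating E over each segment gives final E = 3.4097.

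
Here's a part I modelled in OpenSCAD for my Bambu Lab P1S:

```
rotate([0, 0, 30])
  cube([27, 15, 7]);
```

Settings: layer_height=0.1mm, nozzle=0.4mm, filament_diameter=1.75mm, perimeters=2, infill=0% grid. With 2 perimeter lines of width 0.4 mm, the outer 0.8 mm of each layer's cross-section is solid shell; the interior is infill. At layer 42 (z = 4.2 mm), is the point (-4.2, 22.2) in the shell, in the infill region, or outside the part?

outside

At z = 4.2 mm: the cube is present — its section is the full 27×15 rectangle; (whole slice rotated 30° about Z — lengths, areas and connectivity unchanged). Overall, the cross-section is a single solid region. Undo the 30° rotation: the query point maps to (7.463, 21.326) in the un-rotated model frame. The nearest boundary edge runs (27.00, 15.00)→(0.00, 15.00); distance from the point to it = 6.33 mm. The point is not inside any of the regions above, so it lies outside the cross-section (6.33 mm from the nearest boundary).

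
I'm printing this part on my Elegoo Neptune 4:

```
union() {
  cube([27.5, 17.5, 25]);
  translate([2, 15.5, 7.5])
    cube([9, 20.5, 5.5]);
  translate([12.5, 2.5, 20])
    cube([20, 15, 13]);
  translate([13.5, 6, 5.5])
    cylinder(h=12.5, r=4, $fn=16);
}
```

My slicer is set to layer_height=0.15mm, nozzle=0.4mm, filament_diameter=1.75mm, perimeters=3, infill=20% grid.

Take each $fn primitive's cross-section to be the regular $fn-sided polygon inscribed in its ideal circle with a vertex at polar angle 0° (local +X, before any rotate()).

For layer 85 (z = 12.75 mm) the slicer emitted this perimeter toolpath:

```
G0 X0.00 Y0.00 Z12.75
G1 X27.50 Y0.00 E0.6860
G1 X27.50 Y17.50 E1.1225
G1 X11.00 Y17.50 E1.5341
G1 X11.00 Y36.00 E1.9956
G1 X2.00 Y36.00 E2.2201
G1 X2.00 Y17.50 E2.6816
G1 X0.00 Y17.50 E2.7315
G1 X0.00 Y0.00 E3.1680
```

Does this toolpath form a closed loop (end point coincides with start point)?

yes

Start point (G0): (0.00, 0.00). End point (last G1): the path returns to the start — closed.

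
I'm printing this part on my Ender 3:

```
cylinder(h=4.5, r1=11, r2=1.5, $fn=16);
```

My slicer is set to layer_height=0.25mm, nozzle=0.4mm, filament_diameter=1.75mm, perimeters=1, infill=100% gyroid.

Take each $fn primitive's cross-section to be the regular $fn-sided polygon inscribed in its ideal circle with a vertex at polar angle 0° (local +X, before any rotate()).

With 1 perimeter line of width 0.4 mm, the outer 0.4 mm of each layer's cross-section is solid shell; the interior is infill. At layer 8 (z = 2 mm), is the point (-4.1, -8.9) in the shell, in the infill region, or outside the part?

At z = 2 mm: the cone: at t=0.444 of its height the radius interpolates to r₁+(r₂−r₁)t = 6.778, giving a regular 16-gon of that circumradius. Overall, the cross-section is a single solid region. The nearest boundary edge runs (-4.79, -4.79)→(-2.59, -6.26); distance from the point to it = 3.04 mm. The point is not inside any of the regions above, so it lies outside the cross-section (3.04 mm from the nearest boundary).

outside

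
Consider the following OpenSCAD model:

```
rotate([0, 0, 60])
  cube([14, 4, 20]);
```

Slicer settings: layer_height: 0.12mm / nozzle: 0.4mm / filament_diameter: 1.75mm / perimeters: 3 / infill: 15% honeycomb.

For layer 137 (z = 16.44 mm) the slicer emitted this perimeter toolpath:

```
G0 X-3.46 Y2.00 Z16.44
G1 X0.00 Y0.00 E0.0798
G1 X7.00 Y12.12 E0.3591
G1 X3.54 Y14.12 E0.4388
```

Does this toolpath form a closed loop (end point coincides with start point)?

Start point (G0): (-3.46, 2.00). End point (last G1): the path does not return to the start — open.

no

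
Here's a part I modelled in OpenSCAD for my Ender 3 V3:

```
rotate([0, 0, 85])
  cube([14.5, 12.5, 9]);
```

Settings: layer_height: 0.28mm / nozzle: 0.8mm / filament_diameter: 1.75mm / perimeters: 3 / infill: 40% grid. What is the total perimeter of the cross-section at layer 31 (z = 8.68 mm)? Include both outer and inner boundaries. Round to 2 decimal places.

54.00 mm

At z = 8.68 mm: the 14.5×12.5 cube contributes its full rectangle (perimeter 54.00 mm); (whole slice rotated 85° about Z — lengths, areas and connectivity unchanged). Overall, the cross-section is a single solid region. Total boundary length (outer) = 54.00 mm.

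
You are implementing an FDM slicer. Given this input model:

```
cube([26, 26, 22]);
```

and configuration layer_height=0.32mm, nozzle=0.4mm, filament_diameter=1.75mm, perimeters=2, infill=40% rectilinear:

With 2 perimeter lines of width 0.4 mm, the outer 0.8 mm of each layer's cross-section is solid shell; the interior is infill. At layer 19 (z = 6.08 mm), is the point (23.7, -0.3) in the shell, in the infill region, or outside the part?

outside

At z = 6.08 mm: the cube (footprint 26×26) is included at this height. Overall, the cross-section is a single solid region. The nearest boundary edge runs (0.00, 0.00)→(26.00, 0.00); distance from the point to it = 0.30 mm. The point is not inside any of the regions above, so it lies outside the cross-section (0.30 mm from the nearest boundary).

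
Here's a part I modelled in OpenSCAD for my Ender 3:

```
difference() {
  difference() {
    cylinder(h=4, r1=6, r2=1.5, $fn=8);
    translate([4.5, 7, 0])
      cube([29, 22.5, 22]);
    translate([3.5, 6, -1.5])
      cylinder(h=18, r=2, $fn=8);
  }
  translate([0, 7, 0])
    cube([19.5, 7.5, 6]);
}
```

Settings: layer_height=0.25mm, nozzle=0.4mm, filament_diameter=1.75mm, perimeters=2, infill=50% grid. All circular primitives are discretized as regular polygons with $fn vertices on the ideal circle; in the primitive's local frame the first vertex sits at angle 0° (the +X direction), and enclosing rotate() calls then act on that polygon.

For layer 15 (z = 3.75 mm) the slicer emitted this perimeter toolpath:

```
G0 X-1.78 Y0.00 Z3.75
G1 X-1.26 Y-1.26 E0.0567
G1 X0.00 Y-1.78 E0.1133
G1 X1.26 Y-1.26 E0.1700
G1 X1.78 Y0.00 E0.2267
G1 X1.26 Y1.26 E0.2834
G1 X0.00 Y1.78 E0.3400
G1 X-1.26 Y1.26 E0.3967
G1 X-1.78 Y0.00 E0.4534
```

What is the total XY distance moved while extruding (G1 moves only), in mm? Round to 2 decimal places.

Sum the Euclidean lengths of each G1 segment: total = 10.90 mm.

10.90 mm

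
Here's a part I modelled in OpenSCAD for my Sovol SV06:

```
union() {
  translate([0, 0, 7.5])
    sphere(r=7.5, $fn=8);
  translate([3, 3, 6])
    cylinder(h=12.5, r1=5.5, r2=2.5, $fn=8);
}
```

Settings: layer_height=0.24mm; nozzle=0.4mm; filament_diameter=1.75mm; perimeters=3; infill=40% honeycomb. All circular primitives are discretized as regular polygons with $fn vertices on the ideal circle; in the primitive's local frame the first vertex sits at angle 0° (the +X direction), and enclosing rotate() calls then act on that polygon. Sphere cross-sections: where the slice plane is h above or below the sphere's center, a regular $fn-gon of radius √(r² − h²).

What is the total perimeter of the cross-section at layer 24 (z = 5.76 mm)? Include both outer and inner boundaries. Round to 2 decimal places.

44.67 mm

At z = 5.76 mm: the sphere: section is a regular 8-gon, circumradius = √(r²−h²) = √(7.5²−1.74²) = 7.295 (perimeter = 2·8·7.295·sin(180°/8) = 44.67 mm); the cone at (3, 3) is not intersected at this z (z outside [6, 18.5]); Combining (union): only the r=7.5 sphere is present, so the union is just that shape — boundary = 44.67 mm. Overall, the cross-section is a single solid region. Total boundary length (outer) = 44.67 mm.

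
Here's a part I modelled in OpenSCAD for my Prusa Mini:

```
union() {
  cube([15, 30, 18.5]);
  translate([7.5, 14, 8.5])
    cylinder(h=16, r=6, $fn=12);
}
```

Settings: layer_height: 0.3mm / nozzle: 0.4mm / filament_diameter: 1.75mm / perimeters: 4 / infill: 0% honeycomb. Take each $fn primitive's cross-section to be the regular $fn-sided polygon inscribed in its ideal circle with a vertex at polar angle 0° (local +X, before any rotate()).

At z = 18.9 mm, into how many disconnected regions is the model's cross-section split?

1

At z = 18.9 mm: the cube does not reach this height (z outside [0, 18.5]); the cylinder at (7.5, 14): section is a regular 12-gon, circumradius r=6; Merging all regions: only the r=6 cylinder at (7.5, 14) is present, so the union is just that shape — 1 connected region. The result has 1 disconnected region.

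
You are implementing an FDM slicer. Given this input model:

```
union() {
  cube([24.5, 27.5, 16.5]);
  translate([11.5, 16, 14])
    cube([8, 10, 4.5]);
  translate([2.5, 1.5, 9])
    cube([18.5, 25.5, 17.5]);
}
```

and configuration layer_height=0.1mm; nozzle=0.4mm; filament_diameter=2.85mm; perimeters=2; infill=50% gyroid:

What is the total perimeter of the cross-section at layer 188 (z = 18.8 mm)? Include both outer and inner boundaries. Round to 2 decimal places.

88.00 mm

At z = 18.8 mm: the cube is not intersected at this z (z outside [0, 16.5]); the cube at (11.5, 16) does not reach this height (z outside [14, 18.5]); the cube at (2.5, 1.5) (footprint 18.5×25.5) is included at this height (perimeter 88.00 mm); Taking the union: only the 18.5×25.5 cube at (2.5, 1.5) is present, so the union is just that shape — boundary = 88.00 mm. Overall, the cross-section is a single solid region. Total boundary length (outer) = 88.00 mm.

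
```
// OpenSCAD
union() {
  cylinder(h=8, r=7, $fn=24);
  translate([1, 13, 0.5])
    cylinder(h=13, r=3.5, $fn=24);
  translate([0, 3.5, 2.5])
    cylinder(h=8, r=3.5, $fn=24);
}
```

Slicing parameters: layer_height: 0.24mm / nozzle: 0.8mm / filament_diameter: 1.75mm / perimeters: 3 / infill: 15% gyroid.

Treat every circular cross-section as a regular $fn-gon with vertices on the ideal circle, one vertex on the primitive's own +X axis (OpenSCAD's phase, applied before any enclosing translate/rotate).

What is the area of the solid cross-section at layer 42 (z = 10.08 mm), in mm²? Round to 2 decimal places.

76.09 mm²

At z = 10.08 mm: the cylinder does not reach this height (z outside [0, 8]); the r=3.5 cylinder at (1, 13) contributes a regular 24-gon of circumradius 3.5 (area = (24/2)·3.500²·sin(360°/24) = 38.05 mm²); the r=3.5 cylinder at (0, 3.5) gives a regular 24-gon of circumradius 3.5 (constant along its height) (area = (24/2)·3.500²·sin(360°/24) = 38.05 mm²); Taking the union: the 2 present regions are separate (no shared area or edge), so areas and boundary lengths simply add and each stays a separate island — area = 76.09 mm². Overall, the cross-section has 2 separate islands. Net area = 76.09 mm².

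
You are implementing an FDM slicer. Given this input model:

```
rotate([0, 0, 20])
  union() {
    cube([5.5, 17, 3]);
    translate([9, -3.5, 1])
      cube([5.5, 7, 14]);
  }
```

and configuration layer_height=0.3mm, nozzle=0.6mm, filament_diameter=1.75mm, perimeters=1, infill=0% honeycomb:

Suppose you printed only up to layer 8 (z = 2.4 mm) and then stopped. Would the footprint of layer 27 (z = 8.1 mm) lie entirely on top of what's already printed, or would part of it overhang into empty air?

Compare the two slices. At z = 2.4: the cube (footprint 5.5×17) is included at this height (area 93.50 mm²); the 5.5×7 cube at (9, -3.5) contributes its full rectangle (area 38.50 mm²); Merging all regions: the 2 present regions are separate (no shared area or edge), so areas and boundary lengths simply add and each stays a separate island — area = 132.00 mm²; (whole slice rotated 20° about Z — lengths, areas and connectivity unchanged). At z = 8.1: the cube is not intersected at this z (z outside [0, 3]); the 5.5×7 cube at (9, -3.5) contributes its full rectangle (area 38.50 mm²); Combining (union): only the 5.5×7 cube at (9, -3.5) is present, so the union is just that shape — area = 38.50 mm²; (rotated 20° about Z; rotation is an isometry so areas/perimeters/island counts are preserved). Checking containment: the cross-section at z = 8.1 is a subset of the cross-section at z = 2.4.

entirely on top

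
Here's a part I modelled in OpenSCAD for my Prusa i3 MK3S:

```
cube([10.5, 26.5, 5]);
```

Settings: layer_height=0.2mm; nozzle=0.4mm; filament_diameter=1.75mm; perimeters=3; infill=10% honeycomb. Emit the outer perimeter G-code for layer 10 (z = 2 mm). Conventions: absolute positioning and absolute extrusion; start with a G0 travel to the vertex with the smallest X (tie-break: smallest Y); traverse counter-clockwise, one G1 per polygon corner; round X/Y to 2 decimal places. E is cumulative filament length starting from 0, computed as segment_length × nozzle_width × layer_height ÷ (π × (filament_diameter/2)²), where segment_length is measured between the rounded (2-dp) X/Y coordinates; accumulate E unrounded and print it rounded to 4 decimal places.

At z = 2 mm: the cube is present — its section is the full 10.5×26.5 rectangle. The outline is a single polygon with 4 vertices. Extrusion per mm of travel: 0.4 × 0.2 / (π × 0.875²) = 0.033260. Accumulating E over each segment gives final E = 2.4612.

G0 X0.00 Y0.00 Z2.00
G1 X10.50 Y0.00 E0.3492
G1 X10.50 Y26.50 E1.2306
G1 X0.00 Y26.50 E1.5799
G1 X0.00 Y0.00 E2.4612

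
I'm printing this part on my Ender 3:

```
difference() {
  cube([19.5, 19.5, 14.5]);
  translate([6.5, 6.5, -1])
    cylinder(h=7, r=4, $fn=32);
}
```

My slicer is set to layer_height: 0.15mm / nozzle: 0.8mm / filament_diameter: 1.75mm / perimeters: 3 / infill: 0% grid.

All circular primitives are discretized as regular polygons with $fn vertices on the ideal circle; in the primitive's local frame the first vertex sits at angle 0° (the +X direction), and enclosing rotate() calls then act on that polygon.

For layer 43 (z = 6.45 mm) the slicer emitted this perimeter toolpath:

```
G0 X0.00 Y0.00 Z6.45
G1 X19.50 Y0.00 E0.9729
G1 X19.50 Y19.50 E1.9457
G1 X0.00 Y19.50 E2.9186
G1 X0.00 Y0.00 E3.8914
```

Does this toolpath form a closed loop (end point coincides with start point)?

Start point (G0): (0.00, 0.00). End point (last G1): the path returns to the start — closed.

yes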